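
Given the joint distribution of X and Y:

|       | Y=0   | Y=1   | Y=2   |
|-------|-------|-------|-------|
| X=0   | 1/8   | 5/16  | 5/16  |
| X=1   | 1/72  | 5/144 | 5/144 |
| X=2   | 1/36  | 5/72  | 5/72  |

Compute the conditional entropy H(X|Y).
Marginal P(Y) (column sums):
  P(Y=0) = 1/8 + 1/72 + 1/36 = 1/6
  P(Y=1) = 5/16 + 5/144 + 5/72 = 5/12
  P(Y=2) = 5/16 + 5/144 + 5/72 = 5/12

H(X|Y) = -Σ P(X,Y)·log₂ P(X|Y), where P(X|Y) = P(X,Y) / P(Y)
  (X=0,Y=0): P(X|Y) = (1/8)/(1/6) = 3/4;  -(1/8)·log₂(3/4) = 0.0519
  (X=0,Y=1): P(X|Y) = (5/16)/(5/12) = 3/4;  -(5/16)·log₂(3/4) = 0.1297
  (X=0,Y=2): P(X|Y) = (5/16)/(5/12) = 3/4;  -(5/16)·log₂(3/4) = 0.1297
  (X=1,Y=0): P(X|Y) = (1/72)/(1/6) = 1/12;  -(1/72)·log₂(1/12) = 0.0498
  (X=1,Y=1): P(X|Y) = (5/144)/(5/12) = 1/12;  -(5/144)·log₂(1/12) = 0.1245
  (X=1,Y=2): P(X|Y) = (5/144)/(5/12) = 1/12;  -(5/144)·log₂(1/12) = 0.1245
  (X=2,Y=0): P(X|Y) = (1/36)/(1/6) = 1/6;  -(1/36)·log₂(1/6) = 0.0718
  (X=2,Y=1): P(X|Y) = (5/72)/(5/12) = 1/6;  -(5/72)·log₂(1/6) = 0.1795
  (X=2,Y=2): P(X|Y) = (5/72)/(5/12) = 1/6;  -(5/72)·log₂(1/6) = 0.1795
H(X|Y) = 0.0519 + 0.1297 + 0.1297 + 0.0498 + 0.1245 + 0.1245 + 0.0718 + 0.1795 + 0.1795
  = 1.0409 bits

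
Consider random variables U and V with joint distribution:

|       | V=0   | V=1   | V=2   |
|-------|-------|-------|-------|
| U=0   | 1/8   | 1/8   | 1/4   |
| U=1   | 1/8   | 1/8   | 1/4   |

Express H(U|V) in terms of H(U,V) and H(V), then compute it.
H(U|V) = H(U,V) - H(V)

Marginal P(V) (column sums):
  P(V=0) = 1/8 + 1/8 = 1/4
  P(V=1) = 1/8 + 1/8 = 1/4
  P(V=2) = 1/4 + 1/4 = 1/2

H(U,V) = -[(1/8)·log₂(1/8) + (1/8)·log₂(1/8) + (1/4)·log₂(1/4) + (1/8)·log₂(1/8) + (1/8)·log₂(1/8) + (1/4)·log₂(1/4)]
  = 0.3750 + 0.3750 + 0.5000 + 0.3750 + 0.3750 + 0.5000
  = 2.5000 bits
H(V) = -[(1/4)·log₂(1/4) + (1/4)·log₂(1/4) + (1/2)·log₂(1/2)]
  = 0.5000 + 0.5000 + 0.5000
  = 1.5000 bits

H(U|V) = 2.5000 - 1.5000 = 1.0000 bits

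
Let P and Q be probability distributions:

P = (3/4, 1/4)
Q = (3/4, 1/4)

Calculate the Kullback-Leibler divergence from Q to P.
D(P||Q) = Σ P(i) log₂(P(i)/Q(i))
  i=0: (3/4) × log₂((3/4)/(3/4)) = (3/4) × log₂(1) = 0.0000
  i=1: (1/4) × log₂((1/4)/(1/4)) = (1/4) × log₂(1) = 0.0000
D(P||Q) = 0.0000 + 0.0000
  = 0.0000 bits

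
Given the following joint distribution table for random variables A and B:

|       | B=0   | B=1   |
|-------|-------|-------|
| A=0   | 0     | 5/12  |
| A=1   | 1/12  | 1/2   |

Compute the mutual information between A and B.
Marginal P(A) (row sums):
  P(A=0) = 0 + 5/12 = 5/12
  P(A=1) = 1/12 + 1/2 = 7/12
Marginal P(B) (column sums):
  P(B=0) = 0 + 1/12 = 1/12
  P(B=1) = 5/12 + 1/2 = 11/12

H(A) = -[(5/12)·log₂(5/12) + (7/12)·log₂(7/12)]
  = 0.5263 + 0.4536
  = 0.9799 bits
H(B) = -[(1/12)·log₂(1/12) + (11/12)·log₂(11/12)]
  = 0.2987 + 0.1151
  = 0.4138 bits
H(A,B) = -[(5/12)·log₂(5/12) + (1/12)·log₂(1/12) + (1/2)·log₂(1/2)]
  = 0.5263 + 0.2987 + 0.5000
  = 1.3250 bits

I(A;B) = H(A) + H(B) - H(A,B)
  = 0.9799 + 0.4138 - 1.3250
  = 0.0687 bits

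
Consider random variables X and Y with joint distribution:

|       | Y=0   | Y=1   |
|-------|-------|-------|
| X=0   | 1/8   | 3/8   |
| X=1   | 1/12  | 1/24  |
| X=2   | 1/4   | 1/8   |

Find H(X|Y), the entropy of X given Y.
Marginal P(Y) (column sums):
  P(Y=0) = 1/8 + 1/12 + 1/4 = 11/24
  P(Y=1) = 3/8 + 1/24 + 1/8 = 13/24

H(X|Y) = -Σ P(X,Y)·log₂ P(X|Y), where P(X|Y) = P(X,Y) / P(Y)
  (X=0,Y=0): P(X|Y) = (1/8)/(11/24) = 3/11;  -(1/8)·log₂(3/11) = 0.2343
  (X=0,Y=1): P(X|Y) = (3/8)/(13/24) = 9/13;  -(3/8)·log₂(9/13) = 0.1989
  (X=1,Y=0): P(X|Y) = (1/12)/(11/24) = 2/11;  -(1/12)·log₂(2/11) = 0.2050
  (X=1,Y=1): P(X|Y) = (1/24)/(13/24) = 1/13;  -(1/24)·log₂(1/13) = 0.1542
  (X=2,Y=0): P(X|Y) = (1/4)/(11/24) = 6/11;  -(1/4)·log₂(6/11) = 0.2186
  (X=2,Y=1): P(X|Y) = (1/8)/(13/24) = 3/13;  -(1/8)·log₂(3/13) = 0.2644
H(X|Y) = 0.2343 + 0.1989 + 0.2050 + 0.1542 + 0.2186 + 0.2644
  = 1.2754 bits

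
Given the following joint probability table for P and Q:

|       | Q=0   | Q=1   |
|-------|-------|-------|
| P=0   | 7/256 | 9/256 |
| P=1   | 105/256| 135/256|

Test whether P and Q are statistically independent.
Marginal P(P) (row sums):
  P(P=0) = 7/256 + 9/256 = 1/16
  P(P=1) = 105/256 + 135/256 = 15/16
Marginal P(Q) (column sums):
  P(Q=0) = 7/256 + 105/256 = 7/16
  P(Q=1) = 9/256 + 135/256 = 9/16

P and Q are independent iff P(P=i,Q=j) = P(P=i)·P(Q=j) for every cell.
  P(P=0)·P(Q=0) = 1/16 × 7/16 = 7/256 = P(P=0,Q=0) ✓
  P(P=0)·P(Q=1) = 1/16 × 9/16 = 9/256 = P(P=0,Q=1) ✓
  P(P=1)·P(Q=0) = 15/16 × 7/16 = 105/256 = P(P=1,Q=0) ✓
  P(P=1)·P(Q=1) = 15/16 × 9/16 = 135/256 = P(P=1,Q=1) ✓

Yes, P and Q are independent: every cell factors, so I(P;Q) = 0 bits.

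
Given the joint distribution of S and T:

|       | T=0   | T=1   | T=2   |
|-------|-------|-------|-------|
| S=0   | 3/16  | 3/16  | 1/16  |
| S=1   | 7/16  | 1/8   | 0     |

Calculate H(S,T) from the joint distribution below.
H(S,T) = -Σ P(S,T) log₂ P(S,T), summed over the non-zero cells:
H(S,T) = -[(3/16)·log₂(3/16) + (3/16)·log₂(3/16) + (1/16)·log₂(1/16) + (7/16)·log₂(7/16) + (1/8)·log₂(1/8)]
  = 0.4528 + 0.4528 + 0.2500 + 0.5218 + 0.3750
  = 2.0524 bits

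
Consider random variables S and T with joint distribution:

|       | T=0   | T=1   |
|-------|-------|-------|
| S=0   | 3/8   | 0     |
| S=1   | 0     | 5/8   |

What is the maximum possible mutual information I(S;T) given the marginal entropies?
The upper bound on mutual information is I(S;T) ≤ min(H(S), H(T)).

Marginal P(S) (row sums):
  P(S=0) = 3/8 + 0 = 3/8
  P(S=1) = 0 + 5/8 = 5/8
Marginal P(T) (column sums):
  P(T=0) = 3/8 + 0 = 3/8
  P(T=1) = 0 + 5/8 = 5/8

H(S) = -[(3/8)·log₂(3/8) + (5/8)·log₂(5/8)]
  = 0.5306 + 0.4238
  = 0.9544 bits
H(T) = -[(3/8)·log₂(3/8) + (5/8)·log₂(5/8)]
  = 0.5306 + 0.4238
  = 0.9544 bits

Maximum possible I(S;T) = min(0.9544, 0.9544) = 0.9544 bits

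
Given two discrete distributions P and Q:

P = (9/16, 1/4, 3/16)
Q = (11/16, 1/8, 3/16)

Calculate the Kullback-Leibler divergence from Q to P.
D(P||Q) = Σ P(i) log₂(P(i)/Q(i))
  i=0: (9/16) × log₂((9/16)/(11/16)) = (9/16) × log₂(9/11) = -0.1628
  i=1: (1/4) × log₂((1/4)/(1/8)) = (1/4) × log₂(2) = 0.2500
  i=2: (3/16) × log₂((3/16)/(3/16)) = (3/16) × log₂(1) = 0.0000
D(P||Q) = -0.1628 + 0.2500 + 0.0000
  = 0.0872 bits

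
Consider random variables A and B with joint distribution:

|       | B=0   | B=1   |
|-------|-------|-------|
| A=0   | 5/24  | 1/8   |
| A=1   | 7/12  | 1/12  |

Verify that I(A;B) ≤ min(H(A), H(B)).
Marginal P(A) (row sums):
  P(A=0) = 5/24 + 1/8 = 1/3
  P(A=1) = 7/12 + 1/12 = 2/3
Marginal P(B) (column sums):
  P(B=0) = 5/24 + 7/12 = 19/24
  P(B=1) = 1/8 + 1/12 = 5/24

H(A) = -[(1/3)·log₂(1/3) + (2/3)·log₂(2/3)]
  = 0.5283 + 0.3900
  = 0.9183 bits
H(B) = -[(19/24)·log₂(19/24) + (5/24)·log₂(5/24)]
  = 0.2668 + 0.4715
  = 0.7383 bits
H(A,B) = -[(5/24)·log₂(5/24) + (1/8)·log₂(1/8) + (7/12)·log₂(7/12) + (1/12)·log₂(1/12)]
  = 0.4715 + 0.3750 + 0.4536 + 0.2987
  = 1.5988 bits

I(A;B) = H(A) + H(B) - H(A,B)
  = 0.9183 + 0.7383 - 1.5988
  = 0.0578 bits

min(H(A), H(B)) = min(0.9183, 0.7383) = 0.7383 bits
Since 0.0578 ≤ 0.7383, the bound is satisfied ✓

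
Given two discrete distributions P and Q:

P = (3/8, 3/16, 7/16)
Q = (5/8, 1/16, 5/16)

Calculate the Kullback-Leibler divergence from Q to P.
D(P||Q) = Σ P(i) log₂(P(i)/Q(i))
  i=0: (3/8) × log₂((3/8)/(5/8)) = (3/8) × log₂(3/5) = -0.2764
  i=1: (3/16) × log₂((3/16)/(1/16)) = (3/16) × log₂(3) = 0.2972
  i=2: (7/16) × log₂((7/16)/(5/16)) = (7/16) × log₂(7/5) = 0.2124
D(P||Q) = -0.2764 + 0.2972 + 0.2124
  = 0.2332 bits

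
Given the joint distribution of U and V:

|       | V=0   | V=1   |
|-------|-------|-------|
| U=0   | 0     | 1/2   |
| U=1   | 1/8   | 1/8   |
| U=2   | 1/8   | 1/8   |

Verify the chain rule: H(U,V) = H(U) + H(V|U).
Left side:
H(U,V) = -[(1/2)·log₂(1/2) + (1/8)·log₂(1/8) + (1/8)·log₂(1/8) + (1/8)·log₂(1/8) + (1/8)·log₂(1/8)]
  = 0.5000 + 0.3750 + 0.3750 + 0.3750 + 0.3750
  = 2.0000 bits

Right side:
Marginal P(U) (row sums):
  P(U=0) = 0 + 1/2 = 1/2
  P(U=1) = 1/8 + 1/8 = 1/4
  P(U=2) = 1/8 + 1/8 = 1/4
H(U) = -[(1/2)·log₂(1/2) + (1/4)·log₂(1/4) + (1/4)·log₂(1/4)]
  = 0.5000 + 0.5000 + 0.5000
  = 1.5000 bits
H(V|U) = -Σ P(U,V)·log₂ P(V|U), where P(V|U) = P(U,V) / P(U)
  (cells with P(U,V) = 0 contribute 0)
  (U=0,V=1): P(V|U) = (1/2)/(1/2) = 1;  -(1/2)·log₂(1) = 0.0000
  (U=1,V=0): P(V|U) = (1/8)/(1/4) = 1/2;  -(1/8)·log₂(1/2) = 0.1250
  (U=1,V=1): P(V|U) = (1/8)/(1/4) = 1/2;  -(1/8)·log₂(1/2) = 0.1250
  (U=2,V=0): P(V|U) = (1/8)/(1/4) = 1/2;  -(1/8)·log₂(1/2) = 0.1250
  (U=2,V=1): P(V|U) = (1/8)/(1/4) = 1/2;  -(1/8)·log₂(1/2) = 0.1250
H(V|U) = 0.0000 + 0.1250 + 0.1250 + 0.1250 + 0.1250
  = 0.5000 bits
H(U) + H(V|U) = 1.5000 + 0.5000 = 2.0000 bits

Both sides equal 2.0000 bits, so the chain rule holds ✓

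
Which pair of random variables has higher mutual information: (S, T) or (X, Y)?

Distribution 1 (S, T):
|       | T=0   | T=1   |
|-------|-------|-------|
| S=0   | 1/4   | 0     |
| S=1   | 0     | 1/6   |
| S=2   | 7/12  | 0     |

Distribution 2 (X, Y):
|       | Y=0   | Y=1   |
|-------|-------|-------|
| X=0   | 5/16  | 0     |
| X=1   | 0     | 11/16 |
Distribution 1 (S, T):
Marginal P(S) (row sums):
  P(S=0) = 1/4 + 0 = 1/4
  P(S=1) = 0 + 1/6 = 1/6
  P(S=2) = 7/12 + 0 = 7/12
Marginal P(T) (column sums):
  P(T=0) = 1/4 + 0 + 7/12 = 5/6
  P(T=1) = 0 + 1/6 + 0 = 1/6

H(S) = -[(1/4)·log₂(1/4) + (1/6)·log₂(1/6) + (7/12)·log₂(7/12)]
  = 0.5000 + 0.4308 + 0.4536
  = 1.3844 bits
H(T) = -[(5/6)·log₂(5/6) + (1/6)·log₂(1/6)]
  = 0.2192 + 0.4308
  = 0.6500 bits
H(S,T) = -[(1/4)·log₂(1/4) + (1/6)·log₂(1/6) + (7/12)·log₂(7/12)]
  = 0.5000 + 0.4308 + 0.4536
  = 1.3844 bits

I(S;T) = H(S) + H(T) - H(S,T)
  = 1.3844 + 0.6500 - 1.3844
  = 0.6500 bits

Distribution 2 (X, Y):
Marginal P(X) (row sums):
  P(X=0) = 5/16 + 0 = 5/16
  P(X=1) = 0 + 11/16 = 11/16
Marginal P(Y) (column sums):
  P(Y=0) = 5/16 + 0 = 5/16
  P(Y=1) = 0 + 11/16 = 11/16

H(X) = -[(5/16)·log₂(5/16) + (11/16)·log₂(11/16)]
  = 0.5244 + 0.3716
  = 0.8960 bits
H(Y) = -[(5/16)·log₂(5/16) + (11/16)·log₂(11/16)]
  = 0.5244 + 0.3716
  = 0.8960 bits
H(X,Y) = -[(5/16)·log₂(5/16) + (11/16)·log₂(11/16)]
  = 0.5244 + 0.3716
  = 0.8960 bits

I(X;Y) = H(X) + H(Y) - H(X,Y)
  = 0.8960 + 0.8960 - 0.8960
  = 0.8960 bits

I(X;Y) = 0.8960 bits > I(S;T) = 0.6500 bits, so (X, Y) has the higher mutual information (stronger dependence).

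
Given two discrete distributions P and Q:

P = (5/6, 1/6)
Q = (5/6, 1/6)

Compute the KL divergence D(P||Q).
D(P||Q) = Σ P(i) log₂(P(i)/Q(i))
  i=0: (5/6) × log₂((5/6)/(5/6)) = (5/6) × log₂(1) = 0.0000
  i=1: (1/6) × log₂((1/6)/(1/6)) = (1/6) × log₂(1) = 0.0000
D(P||Q) = 0.0000 + 0.0000
  = 0.0000 bits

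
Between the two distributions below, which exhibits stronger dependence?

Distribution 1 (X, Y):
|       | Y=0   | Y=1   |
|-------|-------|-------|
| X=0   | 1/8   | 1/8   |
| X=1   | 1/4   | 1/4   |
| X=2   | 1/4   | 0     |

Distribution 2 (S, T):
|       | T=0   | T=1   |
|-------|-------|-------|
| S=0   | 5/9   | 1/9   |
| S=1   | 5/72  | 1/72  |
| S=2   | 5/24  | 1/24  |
Distribution 1 (X, Y):
Marginal P(X) (row sums):
  P(X=0) = 1/8 + 1/8 = 1/4
  P(X=1) = 1/4 + 1/4 = 1/2
  P(X=2) = 1/4 + 0 = 1/4
Marginal P(Y) (column sums):
  P(Y=0) = 1/8 + 1/4 + 1/4 = 5/8
  P(Y=1) = 1/8 + 1/4 + 0 = 3/8

H(X) = -[(1/4)·log₂(1/4) + (1/2)·log₂(1/2) + (1/4)·log₂(1/4)]
  = 0.5000 + 0.5000 + 0.5000
  = 1.5000 bits
H(Y) = -[(5/8)·log₂(5/8) + (3/8)·log₂(3/8)]
  = 0.4238 + 0.5306
  = 0.9544 bits
H(X,Y) = -[(1/8)·log₂(1/8) + (1/8)·log₂(1/8) + (1/4)·log₂(1/4) + (1/4)·log₂(1/4) + (1/4)·log₂(1/4)]
  = 0.3750 + 0.3750 + 0.5000 + 0.5000 + 0.5000
  = 2.2500 bits

I(X;Y) = H(X) + H(Y) - H(X,Y)
  = 1.5000 + 0.9544 - 2.2500
  = 0.2044 bits

Distribution 2 (S, T):
Marginal P(S) (row sums):
  P(S=0) = 5/9 + 1/9 = 2/3
  P(S=1) = 5/72 + 1/72 = 1/12
  P(S=2) = 5/24 + 1/24 = 1/4
Marginal P(T) (column sums):
  P(T=0) = 5/9 + 5/72 + 5/24 = 5/6
  P(T=1) = 1/9 + 1/72 + 1/24 = 1/6

H(S) = -[(2/3)·log₂(2/3) + (1/12)·log₂(1/12) + (1/4)·log₂(1/4)]
  = 0.3900 + 0.2987 + 0.5000
  = 1.1887 bits
H(T) = -[(5/6)·log₂(5/6) + (1/6)·log₂(1/6)]
  = 0.2192 + 0.4308
  = 0.6500 bits
H(S,T) = -[(5/9)·log₂(5/9) + (1/9)·log₂(1/9) + (5/72)·log₂(5/72) + (1/72)·log₂(1/72) + (5/24)·log₂(5/24) + (1/24)·log₂(1/24)]
  = 0.4711 + 0.3522 + 0.2672 + 0.0857 + 0.4715 + 0.1910
  = 1.8387 bits

I(S;T) = H(S) + H(T) - H(S,T)
  = 1.1887 + 0.6500 - 1.8387
  = 0.0000 bits

I(X;Y) = 0.2044 bits > I(S;T) = 0.0000 bits, so (X, Y) has the higher mutual information (stronger dependence).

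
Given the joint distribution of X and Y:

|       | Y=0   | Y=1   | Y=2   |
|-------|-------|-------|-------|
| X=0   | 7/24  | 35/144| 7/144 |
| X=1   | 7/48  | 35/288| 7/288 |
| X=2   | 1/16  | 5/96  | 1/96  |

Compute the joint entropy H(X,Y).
H(X,Y) = -Σ P(X,Y) log₂ P(X,Y), summed over the non-zero cells:
H(X,Y) = -[(7/24)·log₂(7/24) + (35/144)·log₂(35/144) + (7/144)·log₂(7/144) + (7/48)·log₂(7/48) + (35/288)·log₂(35/288) + (7/288)·log₂(7/288) + (1/16)·log₂(1/16) + (5/96)·log₂(5/96) + (1/96)·log₂(1/96)]
  = 0.5185 + 0.4960 + 0.2121 + 0.4051 + 0.3695 + 0.1303 + 0.2500 + 0.2220 + 0.0686
  = 2.6721 bits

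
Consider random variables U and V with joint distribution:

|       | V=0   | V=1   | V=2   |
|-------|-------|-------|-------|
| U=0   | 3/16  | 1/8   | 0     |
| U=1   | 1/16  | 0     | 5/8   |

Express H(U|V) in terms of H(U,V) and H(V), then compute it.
H(U|V) = H(U,V) - H(V)

Marginal P(V) (column sums):
  P(V=0) = 3/16 + 1/16 = 1/4
  P(V=1) = 1/8 + 0 = 1/8
  P(V=2) = 0 + 5/8 = 5/8

H(U,V) = -[(3/16)·log₂(3/16) + (1/8)·log₂(1/8) + (1/16)·log₂(1/16) + (5/8)·log₂(5/8)]
  = 0.4528 + 0.3750 + 0.2500 + 0.4238
  = 1.5016 bits
H(V) = -[(1/4)·log₂(1/4) + (1/8)·log₂(1/8) + (5/8)·log₂(5/8)]
  = 0.5000 + 0.3750 + 0.4238
  = 1.2988 bits

H(U|V) = 1.5016 - 1.2988 = 0.2028 bits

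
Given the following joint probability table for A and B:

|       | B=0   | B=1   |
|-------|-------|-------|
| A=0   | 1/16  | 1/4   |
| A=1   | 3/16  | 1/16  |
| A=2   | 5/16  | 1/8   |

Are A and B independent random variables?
Marginal P(A) (row sums):
  P(A=0) = 1/16 + 1/4 = 5/16
  P(A=1) = 3/16 + 1/16 = 1/4
  P(A=2) = 5/16 + 1/8 = 7/16
Marginal P(B) (column sums):
  P(B=0) = 1/16 + 3/16 + 5/16 = 9/16
  P(B=1) = 1/4 + 1/16 + 1/8 = 7/16

A and B are independent iff P(A=i,B=j) = P(A=i)·P(B=j) for every cell.
  P(A=0)·P(B=0) = 5/16 × 9/16 = 45/256, but P(A=0,B=0) = 1/16 ✗

No, A and B are not independent. Quantitatively, I(A;B) > 0:

H(A) = -[(5/16)·log₂(5/16) + (1/4)·log₂(1/4) + (7/16)·log₂(7/16)]
  = 0.5244 + 0.5000 + 0.5218
  = 1.5462 bits
H(B) = -[(9/16)·log₂(9/16) + (7/16)·log₂(7/16)]
  = 0.4669 + 0.5218
  = 0.9887 bits
H(A,B) = -[(1/16)·log₂(1/16) + (1/4)·log₂(1/4) + (3/16)·log₂(3/16) + (1/16)·log₂(1/16) + (5/16)·log₂(5/16) + (1/8)·log₂(1/8)]
  = 0.2500 + 0.5000 + 0.4528 + 0.2500 + 0.5244 + 0.3750
  = 2.3522 bits
I(A;B) = H(A) + H(B) - H(A,B) = 1.5462 + 0.9887 - 2.3522 = 0.1827 bits > 0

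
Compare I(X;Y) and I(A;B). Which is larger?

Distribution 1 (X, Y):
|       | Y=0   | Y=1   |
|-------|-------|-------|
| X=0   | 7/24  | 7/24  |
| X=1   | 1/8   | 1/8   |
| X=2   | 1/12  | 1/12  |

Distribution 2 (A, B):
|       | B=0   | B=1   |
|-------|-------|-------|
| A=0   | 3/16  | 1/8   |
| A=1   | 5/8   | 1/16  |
Distribution 1 (X, Y):
Marginal P(X) (row sums):
  P(X=0) = 7/24 + 7/24 = 7/12
  P(X=1) = 1/8 + 1/8 = 1/4
  P(X=2) = 1/12 + 1/12 = 1/6
Marginal P(Y) (column sums):
  P(Y=0) = 7/24 + 1/8 + 1/12 = 1/2
  P(Y=1) = 7/24 + 1/8 + 1/12 = 1/2

H(X) = -[(7/12)·log₂(7/12) + (1/4)·log₂(1/4) + (1/6)·log₂(1/6)]
  = 0.4536 + 0.5000 + 0.4308
  = 1.3844 bits
H(Y) = -[(1/2)·log₂(1/2) + (1/2)·log₂(1/2)]
  = 0.5000 + 0.5000
  = 1.0000 bits
H(X,Y) = -[(7/24)·log₂(7/24) + (7/24)·log₂(7/24) + (1/8)·log₂(1/8) + (1/8)·log₂(1/8) + (1/12)·log₂(1/12) + (1/12)·log₂(1/12)]
  = 0.5185 + 0.5185 + 0.3750 + 0.3750 + 0.2987 + 0.2987
  = 2.3844 bits

I(X;Y) = H(X) + H(Y) - H(X,Y)
  = 1.3844 + 1.0000 - 2.3844
  = 0.0000 bits

Distribution 2 (A, B):
Marginal P(A) (row sums):
  P(A=0) = 3/16 + 1/8 = 5/16
  P(A=1) = 5/8 + 1/16 = 11/16
Marginal P(B) (column sums):
  P(B=0) = 3/16 + 5/8 = 13/16
  P(B=1) = 1/8 + 1/16 = 3/16

H(A) = -[(5/16)·log₂(5/16) + (11/16)·log₂(11/16)]
  = 0.5244 + 0.3716
  = 0.8960 bits
H(B) = -[(13/16)·log₂(13/16) + (3/16)·log₂(3/16)]
  = 0.2434 + 0.4528
  = 0.6962 bits
H(A,B) = -[(3/16)·log₂(3/16) + (1/8)·log₂(1/8) + (5/8)·log₂(5/8) + (1/16)·log₂(1/16)]
  = 0.4528 + 0.3750 + 0.4238 + 0.2500
  = 1.5016 bits

I(A;B) = H(A) + H(B) - H(A,B)
  = 0.8960 + 0.6962 - 1.5016
  = 0.0906 bits

I(A;B) = 0.0906 bits > I(X;Y) = 0.0000 bits, so (A, B) has the higher mutual information (stronger dependence).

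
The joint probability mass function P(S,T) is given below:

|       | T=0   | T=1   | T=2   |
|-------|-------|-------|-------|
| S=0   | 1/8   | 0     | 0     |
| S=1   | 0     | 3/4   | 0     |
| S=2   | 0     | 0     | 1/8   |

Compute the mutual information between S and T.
Marginal P(S) (row sums):
  P(S=0) = 1/8 + 0 + 0 = 1/8
  P(S=1) = 0 + 3/4 + 0 = 3/4
  P(S=2) = 0 + 0 + 1/8 = 1/8
Marginal P(T) (column sums):
  P(T=0) = 1/8 + 0 + 0 = 1/8
  P(T=1) = 0 + 3/4 + 0 = 3/4
  P(T=2) = 0 + 0 + 1/8 = 1/8

H(S) = -[(1/8)·log₂(1/8) + (3/4)·log₂(3/4) + (1/8)·log₂(1/8)]
  = 0.3750 + 0.3113 + 0.3750
  = 1.0613 bits
H(T) = -[(1/8)·log₂(1/8) + (3/4)·log₂(3/4) + (1/8)·log₂(1/8)]
  = 0.3750 + 0.3113 + 0.3750
  = 1.0613 bits
H(S,T) = -[(1/8)·log₂(1/8) + (3/4)·log₂(3/4) + (1/8)·log₂(1/8)]
  = 0.3750 + 0.3113 + 0.3750
  = 1.0613 bits

I(S;T) = H(S) + H(T) - H(S,T)
  = 1.0613 + 1.0613 - 1.0613
  = 1.0613 bits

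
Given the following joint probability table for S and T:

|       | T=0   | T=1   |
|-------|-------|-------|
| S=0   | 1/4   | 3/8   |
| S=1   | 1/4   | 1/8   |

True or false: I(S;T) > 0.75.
Marginal P(S) (row sums):
  P(S=0) = 1/4 + 3/8 = 5/8
  P(S=1) = 1/4 + 1/8 = 3/8
Marginal P(T) (column sums):
  P(T=0) = 1/4 + 1/4 = 1/2
  P(T=1) = 3/8 + 1/8 = 1/2

H(S) = -[(5/8)·log₂(5/8) + (3/8)·log₂(3/8)]
  = 0.4238 + 0.5306
  = 0.9544 bits
H(T) = -[(1/2)·log₂(1/2) + (1/2)·log₂(1/2)]
  = 0.5000 + 0.5000
  = 1.0000 bits
H(S,T) = -[(1/4)·log₂(1/4) + (3/8)·log₂(3/8) + (1/4)·log₂(1/4) + (1/8)·log₂(1/8)]
  = 0.5000 + 0.5306 + 0.5000 + 0.3750
  = 1.9056 bits

I(S;T) = H(S) + H(T) - H(S,T)
  = 0.9544 + 1.0000 - 1.9056
  = 0.0488 bits

False. I(S;T) = 0.0488 bits, which is ≤ 0.75 bits.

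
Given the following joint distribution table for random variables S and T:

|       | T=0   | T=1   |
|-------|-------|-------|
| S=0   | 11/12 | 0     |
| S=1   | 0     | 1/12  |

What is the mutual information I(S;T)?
Marginal P(S) (row sums):
  P(S=0) = 11/12 + 0 = 11/12
  P(S=1) = 0 + 1/12 = 1/12
Marginal P(T) (column sums):
  P(T=0) = 11/12 + 0 = 11/12
  P(T=1) = 0 + 1/12 = 1/12

H(S) = -[(11/12)·log₂(11/12) + (1/12)·log₂(1/12)]
  = 0.1151 + 0.2987
  = 0.4138 bits
H(T) = -[(11/12)·log₂(11/12) + (1/12)·log₂(1/12)]
  = 0.1151 + 0.2987
  = 0.4138 bits
H(S,T) = -[(11/12)·log₂(11/12) + (1/12)·log₂(1/12)]
  = 0.1151 + 0.2987
  = 0.4138 bits

I(S;T) = H(S) + H(T) - H(S,T)
  = 0.4138 + 0.4138 - 0.4138
  = 0.4138 bits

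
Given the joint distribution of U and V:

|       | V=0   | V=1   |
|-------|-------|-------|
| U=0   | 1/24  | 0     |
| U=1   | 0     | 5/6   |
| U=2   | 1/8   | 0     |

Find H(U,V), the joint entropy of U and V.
H(U,V) = -Σ P(U,V) log₂ P(U,V), summed over the non-zero cells:
H(U,V) = -[(1/24)·log₂(1/24) + (5/6)·log₂(5/6) + (1/8)·log₂(1/8)]
  = 0.1910 + 0.2192 + 0.3750
  = 0.7852 bits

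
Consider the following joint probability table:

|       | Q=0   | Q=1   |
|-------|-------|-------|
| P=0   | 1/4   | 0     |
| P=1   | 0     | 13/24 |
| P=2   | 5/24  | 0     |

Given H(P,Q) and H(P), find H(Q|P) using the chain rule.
From the chain rule: H(P,Q) = H(P) + H(Q|P)
Therefore: H(Q|P) = H(P,Q) - H(P)

H(P,Q) = -[(1/4)·log₂(1/4) + (13/24)·log₂(13/24) + (5/24)·log₂(5/24)]
  = 0.5000 + 0.4791 + 0.4715
  = 1.4506 bits
Marginal P(P) (row sums):
  P(P=0) = 1/4 + 0 = 1/4
  P(P=1) = 0 + 13/24 = 13/24
  P(P=2) = 5/24 + 0 = 5/24
H(P) = -[(1/4)·log₂(1/4) + (13/24)·log₂(13/24) + (5/24)·log₂(5/24)]
  = 0.5000 + 0.4791 + 0.4715
  = 1.4506 bits

H(Q|P) = 1.4506 - 1.4506 = 0.0000 bits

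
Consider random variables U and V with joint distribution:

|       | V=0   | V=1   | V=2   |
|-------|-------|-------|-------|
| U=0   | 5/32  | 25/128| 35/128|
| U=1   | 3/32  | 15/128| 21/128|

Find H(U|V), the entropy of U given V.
Marginal P(V) (column sums):
  P(V=0) = 5/32 + 3/32 = 1/4
  P(V=1) = 25/128 + 15/128 = 5/16
  P(V=2) = 35/128 + 21/128 = 7/16

H(U|V) = -Σ P(U,V)·log₂ P(U|V), where P(U|V) = P(U,V) / P(V)
  (U=0,V=0): P(U|V) = (5/32)/(1/4) = 5/8;  -(5/32)·log₂(5/8) = 0.1059
  (U=0,V=1): P(U|V) = (25/128)/(5/16) = 5/8;  -(25/128)·log₂(5/8) = 0.1324
  (U=0,V=2): P(U|V) = (35/128)/(7/16) = 5/8;  -(35/128)·log₂(5/8) = 0.1854
  (U=1,V=0): P(U|V) = (3/32)/(1/4) = 3/8;  -(3/32)·log₂(3/8) = 0.1327
  (U=1,V=1): P(U|V) = (15/128)/(5/16) = 3/8;  -(15/128)·log₂(3/8) = 0.1658
  (U=1,V=2): P(U|V) = (21/128)/(7/16) = 3/8;  -(21/128)·log₂(3/8) = 0.2322
H(U|V) = 0.1059 + 0.1324 + 0.1854 + 0.1327 + 0.1658 + 0.2322
  = 0.9544 bits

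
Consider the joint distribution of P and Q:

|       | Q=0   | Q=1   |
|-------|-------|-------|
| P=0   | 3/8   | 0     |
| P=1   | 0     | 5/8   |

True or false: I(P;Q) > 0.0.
Marginal P(P) (row sums):
  P(P=0) = 3/8 + 0 = 3/8
  P(P=1) = 0 + 5/8 = 5/8
Marginal P(Q) (column sums):
  P(Q=0) = 3/8 + 0 = 3/8
  P(Q=1) = 0 + 5/8 = 5/8

H(P) = -[(3/8)·log₂(3/8) + (5/8)·log₂(5/8)]
  = 0.5306 + 0.4238
  = 0.9544 bits
H(Q) = -[(3/8)·log₂(3/8) + (5/8)·log₂(5/8)]
  = 0.5306 + 0.4238
  = 0.9544 bits
H(P,Q) = -[(3/8)·log₂(3/8) + (5/8)·log₂(5/8)]
  = 0.5306 + 0.4238
  = 0.9544 bits

I(P;Q) = H(P) + H(Q) - H(P,Q)
  = 0.9544 + 0.9544 - 0.9544
  = 0.9544 bits

True. I(P;Q) = 0.9544 bits, which is > 0.0 bits.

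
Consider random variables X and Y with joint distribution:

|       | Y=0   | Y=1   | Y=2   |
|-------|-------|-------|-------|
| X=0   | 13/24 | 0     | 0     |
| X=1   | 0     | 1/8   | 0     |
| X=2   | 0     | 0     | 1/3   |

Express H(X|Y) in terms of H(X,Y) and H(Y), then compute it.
H(X|Y) = H(X,Y) - H(Y)

Marginal P(Y) (column sums):
  P(Y=0) = 13/24 + 0 + 0 = 13/24
  P(Y=1) = 0 + 1/8 + 0 = 1/8
  P(Y=2) = 0 + 0 + 1/3 = 1/3

H(X,Y) = -[(13/24)·log₂(13/24) + (1/8)·log₂(1/8) + (1/3)·log₂(1/3)]
  = 0.4791 + 0.3750 + 0.5283
  = 1.3824 bits
H(Y) = -[(13/24)·log₂(13/24) + (1/8)·log₂(1/8) + (1/3)·log₂(1/3)]
  = 0.4791 + 0.3750 + 0.5283
  = 1.3824 bits

H(X|Y) = 1.3824 - 1.3824 = 0.0000 bits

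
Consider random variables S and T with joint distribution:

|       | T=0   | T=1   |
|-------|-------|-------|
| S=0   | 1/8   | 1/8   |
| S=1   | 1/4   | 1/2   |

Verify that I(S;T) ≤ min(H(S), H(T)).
Marginal P(S) (row sums):
  P(S=0) = 1/8 + 1/8 = 1/4
  P(S=1) = 1/4 + 1/2 = 3/4
Marginal P(T) (column sums):
  P(T=0) = 1/8 + 1/4 = 3/8
  P(T=1) = 1/8 + 1/2 = 5/8

H(S) = -[(1/4)·log₂(1/4) + (3/4)·log₂(3/4)]
  = 0.5000 + 0.3113
  = 0.8113 bits
H(T) = -[(3/8)·log₂(3/8) + (5/8)·log₂(5/8)]
  = 0.5306 + 0.4238
  = 0.9544 bits
H(S,T) = -[(1/8)·log₂(1/8) + (1/8)·log₂(1/8) + (1/4)·log₂(1/4) + (1/2)·log₂(1/2)]
  = 0.3750 + 0.3750 + 0.5000 + 0.5000
  = 1.7500 bits

I(S;T) = H(S) + H(T) - H(S,T)
  = 0.8113 + 0.9544 - 1.7500
  = 0.0157 bits

min(H(S), H(T)) = min(0.8113, 0.9544) = 0.8113 bits
Since 0.0157 ≤ 0.8113, the bound is satisfied ✓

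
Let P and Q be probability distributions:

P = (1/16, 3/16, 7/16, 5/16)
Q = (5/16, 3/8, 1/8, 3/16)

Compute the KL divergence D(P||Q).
D(P||Q) = Σ P(i) log₂(P(i)/Q(i))
  i=0: (1/16) × log₂((1/16)/(5/16)) = (1/16) × log₂(1/5) = -0.1451
  i=1: (3/16) × log₂((3/16)/(3/8)) = (3/16) × log₂(1/2) = -0.1875
  i=2: (7/16) × log₂((7/16)/(1/8)) = (7/16) × log₂(7/2) = 0.7907
  i=3: (5/16) × log₂((5/16)/(3/16)) = (5/16) × log₂(5/3) = 0.2303
D(P||Q) = -0.1451 - 0.1875 + 0.7907 + 0.2303
  = 0.6884 bits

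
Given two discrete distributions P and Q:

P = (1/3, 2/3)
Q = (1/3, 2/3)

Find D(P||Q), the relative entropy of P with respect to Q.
D(P||Q) = Σ P(i) log₂(P(i)/Q(i))
  i=0: (1/3) × log₂((1/3)/(1/3)) = (1/3) × log₂(1) = 0.0000
  i=1: (2/3) × log₂((2/3)/(2/3)) = (2/3) × log₂(1) = 0.0000
D(P||Q) = 0.0000 + 0.0000
  = 0.0000 bits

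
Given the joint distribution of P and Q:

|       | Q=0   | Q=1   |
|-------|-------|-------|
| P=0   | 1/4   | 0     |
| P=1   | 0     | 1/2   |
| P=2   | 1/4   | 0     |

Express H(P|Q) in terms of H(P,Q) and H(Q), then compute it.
H(P|Q) = H(P,Q) - H(Q)

Marginal P(Q) (column sums):
  P(Q=0) = 1/4 + 0 + 1/4 = 1/2
  P(Q=1) = 0 + 1/2 + 0 = 1/2

H(P,Q) = -[(1/4)·log₂(1/4) + (1/2)·log₂(1/2) + (1/4)·log₂(1/4)]
  = 0.5000 + 0.5000 + 0.5000
  = 1.5000 bits
H(Q) = -[(1/2)·log₂(1/2) + (1/2)·log₂(1/2)]
  = 0.5000 + 0.5000
  = 1.0000 bits

H(P|Q) = 1.5000 - 1.0000 = 0.5000 bits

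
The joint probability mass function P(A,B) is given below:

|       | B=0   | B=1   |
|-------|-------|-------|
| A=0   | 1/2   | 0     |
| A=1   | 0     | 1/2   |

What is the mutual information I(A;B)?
Marginal P(A) (row sums):
  P(A=0) = 1/2 + 0 = 1/2
  P(A=1) = 0 + 1/2 = 1/2
Marginal P(B) (column sums):
  P(B=0) = 1/2 + 0 = 1/2
  P(B=1) = 0 + 1/2 = 1/2

H(A) = -[(1/2)·log₂(1/2) + (1/2)·log₂(1/2)]
  = 0.5000 + 0.5000
  = 1.0000 bits
H(B) = -[(1/2)·log₂(1/2) + (1/2)·log₂(1/2)]
  = 0.5000 + 0.5000
  = 1.0000 bits
H(A,B) = -[(1/2)·log₂(1/2) + (1/2)·log₂(1/2)]
  = 0.5000 + 0.5000
  = 1.0000 bits

I(A;B) = H(A) + H(B) - H(A,B)
  = 1.0000 + 1.0000 - 1.0000
  = 1.0000 bits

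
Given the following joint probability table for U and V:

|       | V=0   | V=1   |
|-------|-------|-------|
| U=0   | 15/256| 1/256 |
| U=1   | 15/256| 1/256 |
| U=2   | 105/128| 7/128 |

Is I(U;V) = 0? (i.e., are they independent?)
Marginal P(U) (row sums):
  P(U=0) = 15/256 + 1/256 = 1/16
  P(U=1) = 15/256 + 1/256 = 1/16
  P(U=2) = 105/128 + 7/128 = 7/8
Marginal P(V) (column sums):
  P(V=0) = 15/256 + 15/256 + 105/128 = 15/16
  P(V=1) = 1/256 + 1/256 + 7/128 = 1/16

U and V are independent iff P(U=i,V=j) = P(U=i)·P(V=j) for every cell.
  P(U=0)·P(V=0) = 1/16 × 15/16 = 15/256 = P(U=0,V=0) ✓
  P(U=0)·P(V=1) = 1/16 × 1/16 = 1/256 = P(U=0,V=1) ✓
  P(U=1)·P(V=0) = 1/16 × 15/16 = 15/256 = P(U=1,V=0) ✓
  P(U=1)·P(V=1) = 1/16 × 1/16 = 1/256 = P(U=1,V=1) ✓
  P(U=2)·P(V=0) = 7/8 × 15/16 = 105/128 = P(U=2,V=0) ✓
  P(U=2)·P(V=1) = 7/8 × 1/16 = 7/128 = P(U=2,V=1) ✓

Yes, U and V are independent: every cell factors, so I(U;V) = 0 bits.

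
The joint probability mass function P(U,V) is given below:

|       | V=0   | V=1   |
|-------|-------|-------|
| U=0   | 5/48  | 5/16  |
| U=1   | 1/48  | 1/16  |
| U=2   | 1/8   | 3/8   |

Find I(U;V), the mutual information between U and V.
Marginal P(U) (row sums):
  P(U=0) = 5/48 + 5/16 = 5/12
  P(U=1) = 1/48 + 1/16 = 1/12
  P(U=2) = 1/8 + 3/8 = 1/2
Marginal P(V) (column sums):
  P(V=0) = 5/48 + 1/48 + 1/8 = 1/4
  P(V=1) = 5/16 + 1/16 + 3/8 = 3/4

H(U) = -[(5/12)·log₂(5/12) + (1/12)·log₂(1/12) + (1/2)·log₂(1/2)]
  = 0.5263 + 0.2987 + 0.5000
  = 1.3250 bits
H(V) = -[(1/4)·log₂(1/4) + (3/4)·log₂(3/4)]
  = 0.5000 + 0.3113
  = 0.8113 bits
H(U,V) = -[(5/48)·log₂(5/48) + (5/16)·log₂(5/16) + (1/48)·log₂(1/48) + (1/16)·log₂(1/16) + (1/8)·log₂(1/8) + (3/8)·log₂(3/8)]
  = 0.3399 + 0.5244 + 0.1164 + 0.2500 + 0.3750 + 0.5306
  = 2.1363 bits

I(U;V) = H(U) + H(V) - H(U,V)
  = 1.3250 + 0.8113 - 2.1363
  = 0.0000 bits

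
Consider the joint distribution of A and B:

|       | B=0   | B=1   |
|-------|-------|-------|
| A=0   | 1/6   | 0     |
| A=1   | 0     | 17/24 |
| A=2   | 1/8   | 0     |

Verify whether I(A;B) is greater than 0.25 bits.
Marginal P(A) (row sums):
  P(A=0) = 1/6 + 0 = 1/6
  P(A=1) = 0 + 17/24 = 17/24
  P(A=2) = 1/8 + 0 = 1/8
Marginal P(B) (column sums):
  P(B=0) = 1/6 + 0 + 1/8 = 7/24
  P(B=1) = 0 + 17/24 + 0 = 17/24

H(A) = -[(1/6)·log₂(1/6) + (17/24)·log₂(17/24) + (1/8)·log₂(1/8)]
  = 0.4308 + 0.3524 + 0.3750
  = 1.1582 bits
H(B) = -[(7/24)·log₂(7/24) + (17/24)·log₂(17/24)]
  = 0.5185 + 0.3524
  = 0.8709 bits
H(A,B) = -[(1/6)·log₂(1/6) + (17/24)·log₂(17/24) + (1/8)·log₂(1/8)]
  = 0.4308 + 0.3524 + 0.3750
  = 1.1582 bits

I(A;B) = H(A) + H(B) - H(A,B)
  = 1.1582 + 0.8709 - 1.1582
  = 0.8709 bits

Yes. I(A;B) = 0.8709 bits, which is > 0.25 bits.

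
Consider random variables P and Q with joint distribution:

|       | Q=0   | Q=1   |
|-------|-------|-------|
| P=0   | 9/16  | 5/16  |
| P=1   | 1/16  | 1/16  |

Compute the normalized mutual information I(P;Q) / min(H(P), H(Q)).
Marginal P(P) (row sums):
  P(P=0) = 9/16 + 5/16 = 7/8
  P(P=1) = 1/16 + 1/16 = 1/8
Marginal P(Q) (column sums):
  P(Q=0) = 9/16 + 1/16 = 5/8
  P(Q=1) = 5/16 + 1/16 = 3/8

H(P) = -[(7/8)·log₂(7/8) + (1/8)·log₂(1/8)]
  = 0.1686 + 0.3750
  = 0.5436 bits
H(Q) = -[(5/8)·log₂(5/8) + (3/8)·log₂(3/8)]
  = 0.4238 + 0.5306
  = 0.9544 bits
H(P,Q) = -[(9/16)·log₂(9/16) + (5/16)·log₂(5/16) + (1/16)·log₂(1/16) + (1/16)·log₂(1/16)]
  = 0.4669 + 0.5244 + 0.2500 + 0.2500
  = 1.4913 bits

I(P;Q) = H(P) + H(Q) - H(P,Q)
  = 0.5436 + 0.9544 - 1.4913
  = 0.0067 bits

min(H(P), H(Q)) = min(0.5436, 0.9544) = 0.5436 bits
Normalized MI = 0.0067 / 0.5436 = 0.0123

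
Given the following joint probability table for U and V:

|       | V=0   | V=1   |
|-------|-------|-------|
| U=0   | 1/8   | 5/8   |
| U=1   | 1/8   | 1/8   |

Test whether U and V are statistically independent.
Marginal P(U) (row sums):
  P(U=0) = 1/8 + 5/8 = 3/4
  P(U=1) = 1/8 + 1/8 = 1/4
Marginal P(V) (column sums):
  P(V=0) = 1/8 + 1/8 = 1/4
  P(V=1) = 5/8 + 1/8 = 3/4

U and V are independent iff P(U=i,V=j) = P(U=i)·P(V=j) for every cell.
  P(U=0)·P(V=0) = 3/4 × 1/4 = 3/16, but P(U=0,V=0) = 1/8 ✗

No, U and V are not independent. Quantitatively, I(U;V) > 0:

H(U) = -[(3/4)·log₂(3/4) + (1/4)·log₂(1/4)]
  = 0.3113 + 0.5000
  = 0.8113 bits
H(V) = -[(1/4)·log₂(1/4) + (3/4)·log₂(3/4)]
  = 0.5000 + 0.3113
  = 0.8113 bits
H(U,V) = -[(1/8)·log₂(1/8) + (5/8)·log₂(5/8) + (1/8)·log₂(1/8) + (1/8)·log₂(1/8)]
  = 0.3750 + 0.4238 + 0.3750 + 0.3750
  = 1.5488 bits
I(U;V) = H(U) + H(V) - H(U,V) = 0.8113 + 0.8113 - 1.5488 = 0.0738 bits > 0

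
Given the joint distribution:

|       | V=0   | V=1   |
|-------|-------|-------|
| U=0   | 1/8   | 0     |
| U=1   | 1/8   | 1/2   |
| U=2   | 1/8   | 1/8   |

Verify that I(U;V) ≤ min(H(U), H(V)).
Marginal P(U) (row sums):
  P(U=0) = 1/8 + 0 = 1/8
  P(U=1) = 1/8 + 1/2 = 5/8
  P(U=2) = 1/8 + 1/8 = 1/4
Marginal P(V) (column sums):
  P(V=0) = 1/8 + 1/8 + 1/8 = 3/8
  P(V=1) = 0 + 1/2 + 1/8 = 5/8

H(U) = -[(1/8)·log₂(1/8) + (5/8)·log₂(5/8) + (1/4)·log₂(1/4)]
  = 0.3750 + 0.4238 + 0.5000
  = 1.2988 bits
H(V) = -[(3/8)·log₂(3/8) + (5/8)·log₂(5/8)]
  = 0.5306 + 0.4238
  = 0.9544 bits
H(U,V) = -[(1/8)·log₂(1/8) + (1/8)·log₂(1/8) + (1/2)·log₂(1/2) + (1/8)·log₂(1/8) + (1/8)·log₂(1/8)]
  = 0.3750 + 0.3750 + 0.5000 + 0.3750 + 0.3750
  = 2.0000 bits

I(U;V) = H(U) + H(V) - H(U,V)
  = 1.2988 + 0.9544 - 2.0000
  = 0.2532 bits

min(H(U), H(V)) = min(1.2988, 0.9544) = 0.9544 bits
Since 0.2532 ≤ 0.9544, the bound is satisfied ✓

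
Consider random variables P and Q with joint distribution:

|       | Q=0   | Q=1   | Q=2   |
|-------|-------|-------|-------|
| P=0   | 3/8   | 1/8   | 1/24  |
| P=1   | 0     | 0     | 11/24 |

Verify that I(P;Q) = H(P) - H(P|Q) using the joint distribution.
Left side, from I(P;Q) = H(P) + H(Q) - H(P,Q):
Marginal P(P) (row sums):
  P(P=0) = 3/8 + 1/8 + 1/24 = 13/24
  P(P=1) = 0 + 0 + 11/24 = 11/24
Marginal P(Q) (column sums):
  P(Q=0) = 3/8 + 0 = 3/8
  P(Q=1) = 1/8 + 0 = 1/8
  P(Q=2) = 1/24 + 11/24 = 1/2

H(P) = -[(13/24)·log₂(13/24) + (11/24)·log₂(11/24)]
  = 0.4791 + 0.5159
  = 0.9950 bits
H(Q) = -[(3/8)·log₂(3/8) + (1/8)·log₂(1/8) + (1/2)·log₂(1/2)]
  = 0.5306 + 0.3750 + 0.5000
  = 1.4056 bits
H(P,Q) = -[(3/8)·log₂(3/8) + (1/8)·log₂(1/8) + (1/24)·log₂(1/24) + (11/24)·log₂(11/24)]
  = 0.5306 + 0.3750 + 0.1910 + 0.5159
  = 1.6125 bits

I(P;Q) = H(P) + H(Q) - H(P,Q)
  = 0.9950 + 1.4056 - 1.6125
  = 0.7881 bits

Right side, with H(P|Q) computed directly from the conditional probabilities:
H(P|Q) = -Σ P(P,Q)·log₂ P(P|Q), where P(P|Q) = P(P,Q) / P(Q)
  (cells with P(P,Q) = 0 contribute 0)
  (P=0,Q=0): P(P|Q) = (3/8)/(3/8) = 1;  -(3/8)·log₂(1) = 0.0000
  (P=0,Q=1): P(P|Q) = (1/8)/(1/8) = 1;  -(1/8)·log₂(1) = 0.0000
  (P=0,Q=2): P(P|Q) = (1/24)/(1/2) = 1/12;  -(1/24)·log₂(1/12) = 0.1494
  (P=1,Q=2): P(P|Q) = (11/24)/(1/2) = 11/12;  -(11/24)·log₂(11/12) = 0.0575
H(P|Q) = 0.0000 + 0.0000 + 0.1494 + 0.0575
  = 0.2069 bits
H(P) - H(P|Q) = 0.9950 - 0.2069 = 0.7881 bits

Both sides equal 0.7881 bits, so I(P;Q) = H(P) - H(P|Q) ✓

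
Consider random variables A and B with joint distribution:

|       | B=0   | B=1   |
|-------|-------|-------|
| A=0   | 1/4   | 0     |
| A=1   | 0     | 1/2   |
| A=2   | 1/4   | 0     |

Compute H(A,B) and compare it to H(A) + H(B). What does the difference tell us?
Marginal P(A) (row sums):
  P(A=0) = 1/4 + 0 = 1/4
  P(A=1) = 0 + 1/2 = 1/2
  P(A=2) = 1/4 + 0 = 1/4
Marginal P(B) (column sums):
  P(B=0) = 1/4 + 0 + 1/4 = 1/2
  P(B=1) = 0 + 1/2 + 0 = 1/2

H(A,B) = -[(1/4)·log₂(1/4) + (1/2)·log₂(1/2) + (1/4)·log₂(1/4)]
  = 0.5000 + 0.5000 + 0.5000
  = 1.5000 bits
H(A) = -[(1/4)·log₂(1/4) + (1/2)·log₂(1/2) + (1/4)·log₂(1/4)]
  = 0.5000 + 0.5000 + 0.5000
  = 1.5000 bits
H(B) = -[(1/2)·log₂(1/2) + (1/2)·log₂(1/2)]
  = 0.5000 + 0.5000
  = 1.0000 bits

H(A) + H(B) = 1.5000 + 1.0000 = 2.5000 bits
Difference: H(A) + H(B) - H(A,B) = 2.5000 - 1.5000 = 1.0000 bits = I(A;B)

The difference is the mutual information; it is positive here, so A and B are dependent (knowing one reduces uncertainty about the other by 1.0000 bits).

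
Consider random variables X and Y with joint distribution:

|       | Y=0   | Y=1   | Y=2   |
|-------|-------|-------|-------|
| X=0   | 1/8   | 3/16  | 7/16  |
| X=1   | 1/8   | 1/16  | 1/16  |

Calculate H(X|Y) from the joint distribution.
Marginal P(Y) (column sums):
  P(Y=0) = 1/8 + 1/8 = 1/4
  P(Y=1) = 3/16 + 1/16 = 1/4
  P(Y=2) = 7/16 + 1/16 = 1/2

H(X|Y) = -Σ P(X,Y)·log₂ P(X|Y), where P(X|Y) = P(X,Y) / P(Y)
  (X=0,Y=0): P(X|Y) = (1/8)/(1/4) = 1/2;  -(1/8)·log₂(1/2) = 0.1250
  (X=0,Y=1): P(X|Y) = (3/16)/(1/4) = 3/4;  -(3/16)·log₂(3/4) = 0.0778
  (X=0,Y=2): P(X|Y) = (7/16)/(1/2) = 7/8;  -(7/16)·log₂(7/8) = 0.0843
  (X=1,Y=0): P(X|Y) = (1/8)/(1/4) = 1/2;  -(1/8)·log₂(1/2) = 0.1250
  (X=1,Y=1): P(X|Y) = (1/16)/(1/4) = 1/4;  -(1/16)·log₂(1/4) = 0.1250
  (X=1,Y=2): P(X|Y) = (1/16)/(1/2) = 1/8;  -(1/16)·log₂(1/8) = 0.1875
H(X|Y) = 0.1250 + 0.0778 + 0.0843 + 0.1250 + 0.1250 + 0.1875
  = 0.7246 bits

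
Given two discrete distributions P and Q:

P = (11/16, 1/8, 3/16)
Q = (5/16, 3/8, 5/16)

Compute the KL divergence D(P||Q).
D(P||Q) = Σ P(i) log₂(P(i)/Q(i))
  i=0: (11/16) × log₂((11/16)/(5/16)) = (11/16) × log₂(11/5) = 0.7820
  i=1: (1/8) × log₂((1/8)/(3/8)) = (1/8) × log₂(1/3) = -0.1981
  i=2: (3/16) × log₂((3/16)/(5/16)) = (3/16) × log₂(3/5) = -0.1382
D(P||Q) = 0.7820 - 0.1981 - 0.1382
  = 0.4457 bits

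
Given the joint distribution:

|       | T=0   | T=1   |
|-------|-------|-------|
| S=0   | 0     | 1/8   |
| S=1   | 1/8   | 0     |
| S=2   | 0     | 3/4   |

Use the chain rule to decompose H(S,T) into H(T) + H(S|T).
By the chain rule: H(S,T) = H(T) + H(S|T)

Marginal P(T) (column sums):
  P(T=0) = 0 + 1/8 + 0 = 1/8
  P(T=1) = 1/8 + 0 + 3/4 = 7/8
H(T) = -[(1/8)·log₂(1/8) + (7/8)·log₂(7/8)]
  = 0.3750 + 0.1686
  = 0.5436 bits
H(S|T) = -Σ P(S,T)·log₂ P(S|T), where P(S|T) = P(S,T) / P(T)
  (cells with P(S,T) = 0 contribute 0)
  (S=0,T=1): P(S|T) = (1/8)/(7/8) = 1/7;  -(1/8)·log₂(1/7) = 0.3509
  (S=1,T=0): P(S|T) = (1/8)/(1/8) = 1;  -(1/8)·log₂(1) = 0.0000
  (S=2,T=1): P(S|T) = (3/4)/(7/8) = 6/7;  -(3/4)·log₂(6/7) = 0.1668
H(S|T) = 0.3509 + 0.0000 + 0.1668
  = 0.5177 bits

H(S,T) = H(T) + H(S|T) = 0.5436 + 0.5177 = 1.0613 bits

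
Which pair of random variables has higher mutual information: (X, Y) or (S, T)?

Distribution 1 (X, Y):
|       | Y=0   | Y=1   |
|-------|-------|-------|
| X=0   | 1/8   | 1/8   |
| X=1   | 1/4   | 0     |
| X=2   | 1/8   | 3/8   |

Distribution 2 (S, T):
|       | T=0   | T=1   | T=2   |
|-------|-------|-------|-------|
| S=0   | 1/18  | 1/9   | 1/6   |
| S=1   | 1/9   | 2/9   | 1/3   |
Distribution 1 (X, Y):
Marginal P(X) (row sums):
  P(X=0) = 1/8 + 1/8 = 1/4
  P(X=1) = 1/4 + 0 = 1/4
  P(X=2) = 1/8 + 3/8 = 1/2
Marginal P(Y) (column sums):
  P(Y=0) = 1/8 + 1/4 + 1/8 = 1/2
  P(Y=1) = 1/8 + 0 + 3/8 = 1/2

H(X) = -[(1/4)·log₂(1/4) + (1/4)·log₂(1/4) + (1/2)·log₂(1/2)]
  = 0.5000 + 0.5000 + 0.5000
  = 1.5000 bits
H(Y) = -[(1/2)·log₂(1/2) + (1/2)·log₂(1/2)]
  = 0.5000 + 0.5000
  = 1.0000 bits
H(X,Y) = -[(1/8)·log₂(1/8) + (1/8)·log₂(1/8) + (1/4)·log₂(1/4) + (1/8)·log₂(1/8) + (3/8)·log₂(3/8)]
  = 0.3750 + 0.3750 + 0.5000 + 0.3750 + 0.5306
  = 2.1556 bits

I(X;Y) = H(X) + H(Y) - H(X,Y)
  = 1.5000 + 1.0000 - 2.1556
  = 0.3444 bits

Distribution 2 (S, T):
Marginal P(S) (row sums):
  P(S=0) = 1/18 + 1/9 + 1/6 = 1/3
  P(S=1) = 1/9 + 2/9 + 1/3 = 2/3
Marginal P(T) (column sums):
  P(T=0) = 1/18 + 1/9 = 1/6
  P(T=1) = 1/9 + 2/9 = 1/3
  P(T=2) = 1/6 + 1/3 = 1/2

H(S) = -[(1/3)·log₂(1/3) + (2/3)·log₂(2/3)]
  = 0.5283 + 0.3900
  = 0.9183 bits
H(T) = -[(1/6)·log₂(1/6) + (1/3)·log₂(1/3) + (1/2)·log₂(1/2)]
  = 0.4308 + 0.5283 + 0.5000
  = 1.4591 bits
H(S,T) = -[(1/18)·log₂(1/18) + (1/9)·log₂(1/9) + (1/6)·log₂(1/6) + (1/9)·log₂(1/9) + (2/9)·log₂(2/9) + (1/3)·log₂(1/3)]
  = 0.2317 + 0.3522 + 0.4308 + 0.3522 + 0.4822 + 0.5283
  = 2.3774 bits

I(S;T) = H(S) + H(T) - H(S,T)
  = 0.9183 + 1.4591 - 2.3774
  = 0.0000 bits

I(X;Y) = 0.3444 bits > I(S;T) = 0.0000 bits, so (X, Y) has the higher mutual information (stronger dependence).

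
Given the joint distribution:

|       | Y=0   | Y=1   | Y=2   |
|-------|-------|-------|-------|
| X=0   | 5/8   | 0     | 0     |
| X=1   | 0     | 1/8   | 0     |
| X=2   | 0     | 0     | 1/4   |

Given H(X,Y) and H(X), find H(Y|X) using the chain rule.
From the chain rule: H(X,Y) = H(X) + H(Y|X)
Therefore: H(Y|X) = H(X,Y) - H(X)

H(X,Y) = -[(5/8)·log₂(5/8) + (1/8)·log₂(1/8) + (1/4)·log₂(1/4)]
  = 0.4238 + 0.3750 + 0.5000
  = 1.2988 bits
Marginal P(X) (row sums):
  P(X=0) = 5/8 + 0 + 0 = 5/8
  P(X=1) = 0 + 1/8 + 0 = 1/8
  P(X=2) = 0 + 0 + 1/4 = 1/4
H(X) = -[(5/8)·log₂(5/8) + (1/8)·log₂(1/8) + (1/4)·log₂(1/4)]
  = 0.4238 + 0.3750 + 0.5000
  = 1.2988 bits

H(Y|X) = 1.2988 - 1.2988 = 0.0000 bits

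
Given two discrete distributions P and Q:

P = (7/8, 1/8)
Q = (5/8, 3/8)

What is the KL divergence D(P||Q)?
D(P||Q) = Σ P(i) log₂(P(i)/Q(i))
  i=0: (7/8) × log₂((7/8)/(5/8)) = (7/8) × log₂(7/5) = 0.4247
  i=1: (1/8) × log₂((1/8)/(3/8)) = (1/8) × log₂(1/3) = -0.1981
D(P||Q) = 0.4247 - 0.1981
  = 0.2266 bits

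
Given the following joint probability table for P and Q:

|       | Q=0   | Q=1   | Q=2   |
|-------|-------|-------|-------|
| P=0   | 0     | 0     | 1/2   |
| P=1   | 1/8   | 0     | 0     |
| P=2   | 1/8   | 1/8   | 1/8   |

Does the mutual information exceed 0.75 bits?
Marginal P(P) (row sums):
  P(P=0) = 0 + 0 + 1/2 = 1/2
  P(P=1) = 1/8 + 0 + 0 = 1/8
  P(P=2) = 1/8 + 1/8 + 1/8 = 3/8
Marginal P(Q) (column sums):
  P(Q=0) = 0 + 1/8 + 1/8 = 1/4
  P(Q=1) = 0 + 0 + 1/8 = 1/8
  P(Q=2) = 1/2 + 0 + 1/8 = 5/8

H(P) = -[(1/2)·log₂(1/2) + (1/8)·log₂(1/8) + (3/8)·log₂(3/8)]
  = 0.5000 + 0.3750 + 0.5306
  = 1.4056 bits
H(Q) = -[(1/4)·log₂(1/4) + (1/8)·log₂(1/8) + (5/8)·log₂(5/8)]
  = 0.5000 + 0.3750 + 0.4238
  = 1.2988 bits
H(P,Q) = -[(1/2)·log₂(1/2) + (1/8)·log₂(1/8) + (1/8)·log₂(1/8) + (1/8)·log₂(1/8) + (1/8)·log₂(1/8)]
  = 0.5000 + 0.3750 + 0.3750 + 0.3750 + 0.3750
  = 2.0000 bits

I(P;Q) = H(P) + H(Q) - H(P,Q)
  = 1.4056 + 1.2988 - 2.0000
  = 0.7044 bits

No. I(P;Q) = 0.7044 bits, which is ≤ 0.75 bits.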